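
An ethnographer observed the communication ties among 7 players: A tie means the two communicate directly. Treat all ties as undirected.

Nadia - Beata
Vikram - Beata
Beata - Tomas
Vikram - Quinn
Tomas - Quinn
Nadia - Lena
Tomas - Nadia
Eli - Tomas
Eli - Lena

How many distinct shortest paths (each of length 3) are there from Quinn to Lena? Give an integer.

The shortest distance is 3. The length-3 paths are: Quinn–Tomas–Nadia–Lena; Quinn–Tomas–Eli–Lena.
That gives 2 distinct shortest paths.

2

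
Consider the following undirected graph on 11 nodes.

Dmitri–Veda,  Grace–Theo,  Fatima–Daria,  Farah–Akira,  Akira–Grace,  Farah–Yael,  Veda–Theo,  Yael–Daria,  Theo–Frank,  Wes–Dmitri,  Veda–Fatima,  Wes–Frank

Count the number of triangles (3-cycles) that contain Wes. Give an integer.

Wes's neighbors are Dmitri and Frank, but none of them are tied to each other, so no triangle contains Wes.

0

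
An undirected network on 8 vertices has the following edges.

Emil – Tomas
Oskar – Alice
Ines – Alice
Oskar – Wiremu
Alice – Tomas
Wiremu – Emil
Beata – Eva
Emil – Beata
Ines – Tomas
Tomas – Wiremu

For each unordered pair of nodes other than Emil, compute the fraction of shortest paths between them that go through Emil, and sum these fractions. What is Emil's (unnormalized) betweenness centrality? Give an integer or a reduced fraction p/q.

10

Pairs whose geodesics pass through Emil — Beata–Tomas: 1; Beata–Ines: 1; Beata–Wiremu: 1; Beata–Alice: 1; Beata–Oskar: 1; Eva–Tomas: 1; Eva–Ines: 1; Eva–Wiremu: 1; Eva–Alice: 1; Eva–Oskar: 1.
All other pairs contribute 0.
Summing the contributions gives betweenness(Emil) = 10.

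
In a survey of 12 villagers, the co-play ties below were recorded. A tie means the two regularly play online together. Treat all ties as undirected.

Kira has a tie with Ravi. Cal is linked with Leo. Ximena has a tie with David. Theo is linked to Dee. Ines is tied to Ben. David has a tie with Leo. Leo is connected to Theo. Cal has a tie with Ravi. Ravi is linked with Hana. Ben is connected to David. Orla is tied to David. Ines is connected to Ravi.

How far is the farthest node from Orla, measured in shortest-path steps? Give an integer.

Distances from Orla: Ben:2, Cal:3, David:1, Dee:4, Hana:5, Ines:3, Kira:5, Leo:2, Ravi:4, Theo:3, Ximena:2.
The largest is 5 (to Kira and Hana), so the eccentricity of Orla is 5.

5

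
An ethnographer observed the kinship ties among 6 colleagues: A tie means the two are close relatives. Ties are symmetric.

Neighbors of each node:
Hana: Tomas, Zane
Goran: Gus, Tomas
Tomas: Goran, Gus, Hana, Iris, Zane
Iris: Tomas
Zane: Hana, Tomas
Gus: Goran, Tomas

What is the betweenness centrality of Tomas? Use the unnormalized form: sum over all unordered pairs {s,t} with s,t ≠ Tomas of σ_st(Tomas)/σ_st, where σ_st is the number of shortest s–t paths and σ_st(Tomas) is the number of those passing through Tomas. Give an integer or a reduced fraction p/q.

Pairs whose geodesics pass through Tomas — Iris–Goran: 1; Iris–Gus: 1; Iris–Zane: 1; Iris–Hana: 1; Goran–Zane: 1; Goran–Hana: 1; Gus–Zane: 1; Gus–Hana: 1.
All other pairs contribute 0.
Summing the contributions gives betweenness(Tomas) = 8.

8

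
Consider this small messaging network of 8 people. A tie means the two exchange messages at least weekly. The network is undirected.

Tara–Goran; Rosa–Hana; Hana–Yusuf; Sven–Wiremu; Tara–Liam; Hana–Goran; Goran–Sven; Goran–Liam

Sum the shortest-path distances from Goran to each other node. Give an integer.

10

Distances from Goran: Hana:1, Liam:1, Rosa:2, Sven:1, Tara:1, Wiremu:2, Yusuf:2.
Sum = 1 + 1 + 2 + 1 + 1 + 2 + 2 = 10.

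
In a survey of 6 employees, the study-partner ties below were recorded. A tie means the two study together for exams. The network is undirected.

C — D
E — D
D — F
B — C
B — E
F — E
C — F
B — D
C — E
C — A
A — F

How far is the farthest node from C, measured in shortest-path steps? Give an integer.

1

Distances from C: A:1, B:1, D:1, E:1, F:1.
The largest is 1 (to B, A, E, F, and D), so the eccentricity of C is 1.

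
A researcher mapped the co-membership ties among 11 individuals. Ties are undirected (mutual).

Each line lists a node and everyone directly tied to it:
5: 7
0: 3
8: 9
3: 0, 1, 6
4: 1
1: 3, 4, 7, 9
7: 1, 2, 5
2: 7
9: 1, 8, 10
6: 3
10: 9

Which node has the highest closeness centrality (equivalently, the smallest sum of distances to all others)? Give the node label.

1

Farness (sum of distances to all others) for each node — 0:30, 1:16, 2:30, 3:21, 4:25, 5:30, 6:30, 7:21, 8:30, 9:21, 10:30.
The smallest farness is 16, for 1, so 1 has the highest closeness.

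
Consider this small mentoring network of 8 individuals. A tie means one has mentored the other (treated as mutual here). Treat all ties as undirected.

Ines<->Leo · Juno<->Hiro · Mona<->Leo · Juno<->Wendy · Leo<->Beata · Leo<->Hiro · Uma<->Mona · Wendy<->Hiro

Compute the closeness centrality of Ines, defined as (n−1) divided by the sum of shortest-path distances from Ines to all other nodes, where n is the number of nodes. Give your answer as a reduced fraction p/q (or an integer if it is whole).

Distances from Ines: Beata:2, Hiro:2, Juno:3, Leo:1, Mona:2, Uma:3, Wendy:3. Sum = 16.
n = 8, so closeness = 7/16.

7/16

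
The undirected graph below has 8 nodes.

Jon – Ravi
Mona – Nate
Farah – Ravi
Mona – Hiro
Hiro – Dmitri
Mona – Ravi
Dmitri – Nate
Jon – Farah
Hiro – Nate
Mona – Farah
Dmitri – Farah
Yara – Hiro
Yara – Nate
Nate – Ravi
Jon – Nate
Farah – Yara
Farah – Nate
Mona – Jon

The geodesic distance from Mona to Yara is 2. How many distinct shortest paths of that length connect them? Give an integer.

The shortest distance is 2. The length-2 paths are: Mona–Nate–Yara; Mona–Farah–Yara; Mona–Hiro–Yara.
That gives 3 distinct shortest paths.

3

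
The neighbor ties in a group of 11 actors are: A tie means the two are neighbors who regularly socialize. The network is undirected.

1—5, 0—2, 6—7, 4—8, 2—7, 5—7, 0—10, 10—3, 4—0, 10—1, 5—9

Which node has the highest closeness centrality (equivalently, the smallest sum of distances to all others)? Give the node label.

0

Farness (sum of distances to all others) for each node — 0:21, 1:23, 2:22, 3:31, 4:28, 5:24, 6:32, 7:23, 8:37, 9:33, 10:22.
The smallest farness is 21, for 0, so 0 has the highest closeness.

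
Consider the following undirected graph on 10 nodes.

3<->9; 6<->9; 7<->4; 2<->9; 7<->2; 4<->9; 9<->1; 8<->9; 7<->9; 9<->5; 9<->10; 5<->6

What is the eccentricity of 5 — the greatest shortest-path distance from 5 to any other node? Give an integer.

Distances from 5: 1:2, 2:2, 3:2, 4:2, 6:1, 7:2, 8:2, 9:1, 10:2.
The largest is 2 (to 7, 4, 8, 3, 1, 2, and 10), so the eccentricity of 5 is 2.

2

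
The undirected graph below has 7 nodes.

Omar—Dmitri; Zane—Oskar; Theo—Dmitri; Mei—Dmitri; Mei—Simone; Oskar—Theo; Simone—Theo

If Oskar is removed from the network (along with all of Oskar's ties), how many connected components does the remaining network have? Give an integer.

Without Oskar, the remaining ties split the others into: {Zane}; {Dmitri, Mei, Omar, Simone, Theo}.
That's 2 separate components.

2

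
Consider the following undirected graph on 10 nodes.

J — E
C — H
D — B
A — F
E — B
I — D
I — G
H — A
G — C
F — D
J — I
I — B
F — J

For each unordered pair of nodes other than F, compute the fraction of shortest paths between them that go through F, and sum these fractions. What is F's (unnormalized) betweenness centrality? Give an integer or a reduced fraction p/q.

Pairs whose geodesics pass through F — A–J: 1; A–E: 1; A–B: 1; A–D: 1; A–I: 2/2; J–D: 1/2; J–H: 1; E–H: 1; B–H: 1/2; D–H: 1.
All other pairs contribute 0.
Summing the contributions gives betweenness(F) = 9.

9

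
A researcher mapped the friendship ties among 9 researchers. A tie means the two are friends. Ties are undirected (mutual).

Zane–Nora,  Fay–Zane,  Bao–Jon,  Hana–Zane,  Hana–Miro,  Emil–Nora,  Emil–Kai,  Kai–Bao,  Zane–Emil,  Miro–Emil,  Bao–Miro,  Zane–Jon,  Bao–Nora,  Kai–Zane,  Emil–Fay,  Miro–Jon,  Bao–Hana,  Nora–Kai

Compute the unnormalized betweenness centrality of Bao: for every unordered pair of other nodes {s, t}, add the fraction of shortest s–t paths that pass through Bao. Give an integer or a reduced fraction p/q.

10/3

Pairs whose geodesics pass through Bao — Nora–Miro: 1/2; Nora–Hana: 1/2; Nora–Jon: 1/2; Kai–Miro: 1/2; Kai–Hana: 1/2; Kai–Jon: 1/2; Hana–Jon: 1/3.
All other pairs contribute 0.
Summing the contributions gives betweenness(Bao) = 10/3.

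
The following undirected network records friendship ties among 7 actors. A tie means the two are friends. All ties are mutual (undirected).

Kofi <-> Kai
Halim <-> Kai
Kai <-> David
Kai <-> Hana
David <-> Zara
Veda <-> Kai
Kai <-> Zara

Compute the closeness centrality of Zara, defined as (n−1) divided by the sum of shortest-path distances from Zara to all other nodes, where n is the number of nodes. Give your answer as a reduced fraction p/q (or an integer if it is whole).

3/5

Distances from Zara: David:1, Halim:2, Hana:2, Kai:1, Kofi:2, Veda:2. Sum = 10.
n = 7, so closeness = 6/10 = 3/5.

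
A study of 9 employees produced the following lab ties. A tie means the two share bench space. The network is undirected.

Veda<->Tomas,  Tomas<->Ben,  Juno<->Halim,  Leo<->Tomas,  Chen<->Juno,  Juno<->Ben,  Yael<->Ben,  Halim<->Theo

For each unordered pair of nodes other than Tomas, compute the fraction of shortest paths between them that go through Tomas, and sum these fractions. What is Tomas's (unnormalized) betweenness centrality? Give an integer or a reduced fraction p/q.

Pairs whose geodesics pass through Tomas — Juno–Veda: 1; Juno–Leo: 1; Yael–Veda: 1; Yael–Leo: 1; Veda–Halim: 1; Veda–Ben: 1; Veda–Theo: 1; Veda–Chen: 1; Veda–Leo: 1; Halim–Leo: 1; Ben–Leo: 1; Theo–Leo: 1; Chen–Leo: 1.
All other pairs contribute 0.
Summing the contributions gives betweenness(Tomas) = 13.

13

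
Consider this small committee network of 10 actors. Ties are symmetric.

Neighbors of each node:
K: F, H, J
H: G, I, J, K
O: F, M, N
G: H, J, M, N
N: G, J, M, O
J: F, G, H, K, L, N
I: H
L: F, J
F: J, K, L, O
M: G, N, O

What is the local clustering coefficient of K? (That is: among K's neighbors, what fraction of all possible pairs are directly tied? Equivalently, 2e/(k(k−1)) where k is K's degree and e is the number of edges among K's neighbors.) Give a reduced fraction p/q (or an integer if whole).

K's neighbors: F, H, and J (k = 3).
Possible neighbor pairs: C(3,2) = 3. Edges among them: F–J, H–J → e = 2.
Clustering(K) = 2/3.

2/3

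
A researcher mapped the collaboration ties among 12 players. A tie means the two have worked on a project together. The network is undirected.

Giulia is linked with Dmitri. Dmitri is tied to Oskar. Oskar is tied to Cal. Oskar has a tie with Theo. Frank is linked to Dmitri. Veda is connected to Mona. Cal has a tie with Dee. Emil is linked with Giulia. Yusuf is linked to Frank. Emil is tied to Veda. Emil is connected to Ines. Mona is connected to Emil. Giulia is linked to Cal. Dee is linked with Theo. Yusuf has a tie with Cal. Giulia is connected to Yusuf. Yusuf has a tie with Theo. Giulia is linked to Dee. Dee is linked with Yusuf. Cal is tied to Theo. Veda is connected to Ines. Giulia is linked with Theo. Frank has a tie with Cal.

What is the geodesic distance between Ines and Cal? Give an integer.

One shortest route is Ines – Emil – Giulia – Cal, which uses 3 edges, and at distance 2 from Ines we only reach {Giulia, Mona}, which does not include Cal. So d(Ines,Cal) = 3.

3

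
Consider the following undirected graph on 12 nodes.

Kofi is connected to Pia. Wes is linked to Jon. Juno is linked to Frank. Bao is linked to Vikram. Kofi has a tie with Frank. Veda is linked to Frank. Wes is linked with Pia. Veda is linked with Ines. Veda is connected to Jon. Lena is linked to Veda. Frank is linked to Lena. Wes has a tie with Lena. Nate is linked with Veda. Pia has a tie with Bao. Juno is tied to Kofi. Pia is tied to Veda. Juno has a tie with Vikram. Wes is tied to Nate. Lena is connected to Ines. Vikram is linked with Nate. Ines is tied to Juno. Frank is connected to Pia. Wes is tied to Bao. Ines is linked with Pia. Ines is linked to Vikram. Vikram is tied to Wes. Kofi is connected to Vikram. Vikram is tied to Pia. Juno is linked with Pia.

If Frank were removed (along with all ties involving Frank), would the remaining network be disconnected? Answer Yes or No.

No

Even without Frank, every remaining node can still reach every other (the residual graph is connected), so Frank is not a cut vertex.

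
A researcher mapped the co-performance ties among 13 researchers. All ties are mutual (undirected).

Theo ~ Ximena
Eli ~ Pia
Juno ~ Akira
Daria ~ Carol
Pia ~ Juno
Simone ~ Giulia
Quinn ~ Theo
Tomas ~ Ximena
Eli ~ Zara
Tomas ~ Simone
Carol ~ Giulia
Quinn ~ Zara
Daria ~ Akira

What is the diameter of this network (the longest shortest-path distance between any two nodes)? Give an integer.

6

Eccentricity of each node (its greatest distance to any other): Akira:6, Carol:6, Daria:6, Eli:6, Giulia:6, Juno:6, Pia:6, Quinn:6, Simone:6, Theo:6, Tomas:6, Ximena:6, Zara:6.
The maximum eccentricity is 6, realized for instance by the pair Akira–Theo via Akira – Juno – Pia – Eli – Zara – Quinn – Theo. So the diameter is 6.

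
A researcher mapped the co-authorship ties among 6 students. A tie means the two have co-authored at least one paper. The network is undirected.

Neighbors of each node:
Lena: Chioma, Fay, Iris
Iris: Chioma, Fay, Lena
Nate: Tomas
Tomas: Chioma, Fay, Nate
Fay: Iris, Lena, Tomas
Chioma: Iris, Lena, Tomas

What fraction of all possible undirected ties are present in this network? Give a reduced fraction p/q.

8/15

There are 8 edges and 6 nodes, so the maximum possible is C(6,2) = 15.
Density = 8/15.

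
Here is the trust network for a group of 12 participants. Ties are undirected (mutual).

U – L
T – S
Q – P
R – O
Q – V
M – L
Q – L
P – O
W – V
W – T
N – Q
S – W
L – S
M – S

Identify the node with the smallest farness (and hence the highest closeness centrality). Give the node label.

Farness (sum of distances to all others) for each node — L:21, M:28, N:30, O:34, P:26, Q:20, R:44, S:25, T:33, U:31, V:25, W:27.
The smallest farness is 20, for Q, so Q has the highest closeness.

Q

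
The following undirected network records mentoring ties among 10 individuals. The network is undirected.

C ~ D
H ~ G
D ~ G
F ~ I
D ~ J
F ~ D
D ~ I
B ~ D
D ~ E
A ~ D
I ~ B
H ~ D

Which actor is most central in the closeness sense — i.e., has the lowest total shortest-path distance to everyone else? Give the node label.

Farness (sum of distances to all others) for each node — A:17, B:16, C:17, D:9, E:17, F:16, G:16, H:16, I:15, J:17.
The smallest farness is 9, for D, so D has the highest closeness.

D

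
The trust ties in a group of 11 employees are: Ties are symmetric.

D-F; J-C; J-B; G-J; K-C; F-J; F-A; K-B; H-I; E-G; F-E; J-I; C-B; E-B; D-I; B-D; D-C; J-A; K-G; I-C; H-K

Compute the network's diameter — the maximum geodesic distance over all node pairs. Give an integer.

3

Eccentricity of each node (its greatest distance to any other): A:3, B:2, C:2, D:3, E:3, F:3, G:3, H:3, I:3, J:2, K:3.
The maximum eccentricity is 3, realized for instance by the pair I–E via I – J – G – E. So the diameter is 3.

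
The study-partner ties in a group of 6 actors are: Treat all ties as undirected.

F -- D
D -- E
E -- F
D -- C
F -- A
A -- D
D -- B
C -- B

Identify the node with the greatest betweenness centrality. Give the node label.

D

Unnormalized betweenness of each node: A:0, B:0, C:0, D:13/2, E:0, F:1/2.
D has the largest value, 13/2, making it the main broker — the node through which the most shortest paths run.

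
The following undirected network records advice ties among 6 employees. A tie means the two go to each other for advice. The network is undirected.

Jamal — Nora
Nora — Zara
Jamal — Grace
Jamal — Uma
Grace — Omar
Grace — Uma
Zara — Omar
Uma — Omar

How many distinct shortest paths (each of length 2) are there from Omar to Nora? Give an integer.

The shortest distance is 2, and the only length-2 path is Omar–Zara–Nora. So there is exactly 1 shortest path.

1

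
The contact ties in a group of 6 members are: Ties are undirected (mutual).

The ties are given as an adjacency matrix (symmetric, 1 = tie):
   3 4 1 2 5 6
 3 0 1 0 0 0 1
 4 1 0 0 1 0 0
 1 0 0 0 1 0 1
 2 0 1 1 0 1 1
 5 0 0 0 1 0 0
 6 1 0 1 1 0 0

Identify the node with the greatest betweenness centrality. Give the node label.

Unnormalized betweenness of each node: 1:0, 2:11/2, 3:1/2, 4:1, 5:0, 6:2.
2 has the largest value, 11/2, making it the main broker — the node through which the most shortest paths run.

2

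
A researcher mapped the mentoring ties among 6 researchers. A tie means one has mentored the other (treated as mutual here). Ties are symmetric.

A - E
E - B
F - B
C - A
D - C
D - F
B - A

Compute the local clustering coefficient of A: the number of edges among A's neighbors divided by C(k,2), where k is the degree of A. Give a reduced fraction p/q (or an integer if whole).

A's neighbors: B, C, and E (k = 3).
Possible neighbor pairs: C(3,2) = 3. Edges among them: B–E → e = 1.
Clustering(A) = 1/3.

1/3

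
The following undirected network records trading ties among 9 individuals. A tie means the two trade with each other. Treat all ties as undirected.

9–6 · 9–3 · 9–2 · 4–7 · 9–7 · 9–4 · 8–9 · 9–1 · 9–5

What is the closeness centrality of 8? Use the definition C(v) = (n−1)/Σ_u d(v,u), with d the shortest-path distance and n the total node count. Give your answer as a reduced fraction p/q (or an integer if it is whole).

8/15

Distances from 8: 1:2, 2:2, 3:2, 4:2, 5:2, 6:2, 7:2, 9:1. Sum = 15.
n = 9, so closeness = 8/15.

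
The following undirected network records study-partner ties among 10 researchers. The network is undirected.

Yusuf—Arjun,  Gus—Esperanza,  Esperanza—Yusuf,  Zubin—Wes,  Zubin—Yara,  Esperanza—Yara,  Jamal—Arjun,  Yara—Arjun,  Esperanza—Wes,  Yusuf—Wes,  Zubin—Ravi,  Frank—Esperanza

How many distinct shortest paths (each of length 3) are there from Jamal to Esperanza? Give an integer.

The shortest distance is 3. The length-3 paths are: Jamal–Arjun–Yara–Esperanza; Jamal–Arjun–Yusuf–Esperanza.
That gives 2 distinct shortest paths.

2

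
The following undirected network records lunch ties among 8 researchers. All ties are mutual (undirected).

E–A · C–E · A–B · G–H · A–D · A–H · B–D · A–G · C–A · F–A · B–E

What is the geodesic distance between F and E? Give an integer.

2

One shortest route is F – A – E, which uses 2 edges, and F and E are not directly tied, so nothing shorter exists. So d(F,E) = 2.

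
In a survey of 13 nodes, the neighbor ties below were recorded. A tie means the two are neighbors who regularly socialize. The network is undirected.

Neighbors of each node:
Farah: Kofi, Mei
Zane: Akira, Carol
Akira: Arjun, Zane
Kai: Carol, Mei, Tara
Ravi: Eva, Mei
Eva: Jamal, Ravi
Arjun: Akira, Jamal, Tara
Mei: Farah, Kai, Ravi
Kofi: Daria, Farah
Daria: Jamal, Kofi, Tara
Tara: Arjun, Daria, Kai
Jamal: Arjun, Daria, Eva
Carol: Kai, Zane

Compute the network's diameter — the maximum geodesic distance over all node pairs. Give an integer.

Eccentricity of each node (its greatest distance to any other): Akira:5, Arjun:4, Carol:4, Daria:4, Eva:4, Farah:5, Jamal:4, Kai:3, Kofi:5, Mei:4, Ravi:4, Tara:3, Zane:5.
The maximum eccentricity is 5, realized for instance by the pair Kofi–Zane via Kofi – Daria – Tara – Kai – Carol – Zane. So the diameter is 5.

5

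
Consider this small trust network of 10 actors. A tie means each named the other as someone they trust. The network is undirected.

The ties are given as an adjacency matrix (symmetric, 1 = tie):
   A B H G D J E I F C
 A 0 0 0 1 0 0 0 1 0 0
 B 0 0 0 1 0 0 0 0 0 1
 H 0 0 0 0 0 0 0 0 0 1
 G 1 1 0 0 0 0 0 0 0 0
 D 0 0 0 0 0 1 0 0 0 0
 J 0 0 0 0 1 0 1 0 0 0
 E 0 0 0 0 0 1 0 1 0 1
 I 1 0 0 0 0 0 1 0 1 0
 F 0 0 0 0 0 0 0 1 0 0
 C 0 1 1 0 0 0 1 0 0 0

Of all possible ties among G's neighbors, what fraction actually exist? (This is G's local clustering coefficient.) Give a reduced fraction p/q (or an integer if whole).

G's neighbors: A and B (k = 2).
Possible neighbor pairs: C(2,2) = 1. Edges among them: none → e = 0.
Clustering(G) = 0/1.

0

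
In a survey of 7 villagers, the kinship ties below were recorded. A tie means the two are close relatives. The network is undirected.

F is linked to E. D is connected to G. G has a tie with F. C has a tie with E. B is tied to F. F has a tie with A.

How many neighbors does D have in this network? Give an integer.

D is directly tied to G. That is 1 neighbor, so the degree of D is 1.

1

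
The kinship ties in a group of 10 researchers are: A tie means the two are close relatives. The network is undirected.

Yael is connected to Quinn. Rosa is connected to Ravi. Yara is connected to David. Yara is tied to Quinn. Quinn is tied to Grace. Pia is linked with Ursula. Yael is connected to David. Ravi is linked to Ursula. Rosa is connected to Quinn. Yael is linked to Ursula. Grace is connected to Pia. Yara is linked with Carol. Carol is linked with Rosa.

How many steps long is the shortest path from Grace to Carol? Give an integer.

One shortest route is Grace – Quinn – Rosa – Carol, which uses 3 edges, and at distance 2 from Grace we only reach {Rosa, Ursula, Yael, Yara}, which does not include Carol. So d(Grace,Carol) = 3.

3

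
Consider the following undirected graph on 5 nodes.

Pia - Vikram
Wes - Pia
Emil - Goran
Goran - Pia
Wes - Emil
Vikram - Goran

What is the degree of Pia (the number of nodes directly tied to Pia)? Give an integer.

3

Pia is directly tied to Goran, Vikram, and Wes. That is 3 neighbors, so the degree of Pia is 3.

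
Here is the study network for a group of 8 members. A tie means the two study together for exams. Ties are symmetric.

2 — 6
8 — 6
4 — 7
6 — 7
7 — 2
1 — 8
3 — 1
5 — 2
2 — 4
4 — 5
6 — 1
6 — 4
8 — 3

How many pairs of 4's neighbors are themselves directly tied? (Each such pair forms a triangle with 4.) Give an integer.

4's neighbors: 2, 5, 6, and 7.
Neighbor pairs that are themselves tied: 4–2–5; 4–2–6; 4–2–7; 4–6–7. Each forms one triangle with 4, for 4 in total.

4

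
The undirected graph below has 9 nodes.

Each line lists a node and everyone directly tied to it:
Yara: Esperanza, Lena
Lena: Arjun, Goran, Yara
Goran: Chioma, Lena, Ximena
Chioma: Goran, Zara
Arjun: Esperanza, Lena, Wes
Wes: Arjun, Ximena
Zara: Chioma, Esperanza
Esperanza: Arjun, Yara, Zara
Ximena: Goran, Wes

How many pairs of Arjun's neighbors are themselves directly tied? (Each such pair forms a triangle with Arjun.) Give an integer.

Arjun's neighbors are Esperanza, Lena, and Wes, but none of them are tied to each other, so no triangle contains Arjun.

0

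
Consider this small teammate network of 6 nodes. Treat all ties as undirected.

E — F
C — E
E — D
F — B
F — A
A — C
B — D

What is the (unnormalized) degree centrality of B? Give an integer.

2

B is directly tied to D and F. That is 2 neighbors, so the degree of B is 2.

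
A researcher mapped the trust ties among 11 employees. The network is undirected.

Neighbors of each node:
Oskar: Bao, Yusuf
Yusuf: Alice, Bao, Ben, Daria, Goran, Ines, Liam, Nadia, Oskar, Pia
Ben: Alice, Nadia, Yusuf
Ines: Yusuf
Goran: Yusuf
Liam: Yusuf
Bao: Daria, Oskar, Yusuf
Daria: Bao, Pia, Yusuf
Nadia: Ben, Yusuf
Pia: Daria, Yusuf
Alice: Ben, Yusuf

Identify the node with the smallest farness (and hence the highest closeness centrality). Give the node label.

Yusuf

Farness (sum of distances to all others) for each node — Alice:18, Bao:17, Ben:17, Daria:17, Goran:19, Ines:19, Liam:19, Nadia:18, Oskar:18, Pia:18, Yusuf:10.
The smallest farness is 10, for Yusuf, so Yusuf has the highest closeness.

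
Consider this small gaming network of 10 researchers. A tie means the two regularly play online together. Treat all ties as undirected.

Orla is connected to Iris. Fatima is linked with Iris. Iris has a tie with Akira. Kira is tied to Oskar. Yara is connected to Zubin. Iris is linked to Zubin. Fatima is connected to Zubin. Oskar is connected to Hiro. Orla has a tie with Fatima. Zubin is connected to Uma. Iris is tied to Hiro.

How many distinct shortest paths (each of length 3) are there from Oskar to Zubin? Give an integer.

1

The shortest distance is 3, and the only length-3 path is Oskar–Hiro–Iris–Zubin. So there is exactly 1 shortest path.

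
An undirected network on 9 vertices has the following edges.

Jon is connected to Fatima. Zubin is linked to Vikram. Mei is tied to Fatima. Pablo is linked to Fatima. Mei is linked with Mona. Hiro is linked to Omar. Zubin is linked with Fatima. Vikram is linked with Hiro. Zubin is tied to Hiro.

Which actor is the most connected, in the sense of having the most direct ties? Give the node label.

Fatima

Degrees — Fatima:4, Hiro:3, Jon:1, Mei:2, Mona:1, Omar:1, Pablo:1, Vikram:2, Zubin:3.
The maximum is 4, attained only by Fatima.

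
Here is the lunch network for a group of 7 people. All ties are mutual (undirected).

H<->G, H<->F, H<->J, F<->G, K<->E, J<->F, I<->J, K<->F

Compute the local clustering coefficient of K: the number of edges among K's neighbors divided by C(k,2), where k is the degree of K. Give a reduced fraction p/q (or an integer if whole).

0

K's neighbors: E and F (k = 2).
Possible neighbor pairs: C(2,2) = 1. Edges among them: none → e = 0.
Clustering(K) = 0/1.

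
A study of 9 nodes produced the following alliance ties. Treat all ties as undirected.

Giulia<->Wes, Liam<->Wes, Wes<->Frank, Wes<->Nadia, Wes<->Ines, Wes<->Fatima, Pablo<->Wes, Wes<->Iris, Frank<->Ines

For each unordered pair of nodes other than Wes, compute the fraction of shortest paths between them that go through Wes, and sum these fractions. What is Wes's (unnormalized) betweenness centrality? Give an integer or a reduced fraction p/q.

Pairs whose geodesics pass through Wes — Liam–Giulia: 1; Liam–Iris: 1; Liam–Fatima: 1; Liam–Nadia: 1; Liam–Pablo: 1; Liam–Frank: 1; Liam–Ines: 1; Giulia–Iris: 1; Giulia–Fatima: 1; Giulia–Nadia: 1; Giulia–Pablo: 1; Giulia–Frank: 1; Giulia–Ines: 1; Iris–Fatima: 1 … (+13 more pairs).
All other pairs contribute 0.
Summing the contributions gives betweenness(Wes) = 27.

27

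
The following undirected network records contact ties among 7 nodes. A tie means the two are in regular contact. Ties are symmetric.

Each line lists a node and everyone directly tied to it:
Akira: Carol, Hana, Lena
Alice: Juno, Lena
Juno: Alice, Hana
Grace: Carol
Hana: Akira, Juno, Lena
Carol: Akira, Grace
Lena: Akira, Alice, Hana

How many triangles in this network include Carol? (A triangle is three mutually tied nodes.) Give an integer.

Carol's neighbors are Akira and Grace, but none of them are tied to each other, so no triangle contains Carol.

0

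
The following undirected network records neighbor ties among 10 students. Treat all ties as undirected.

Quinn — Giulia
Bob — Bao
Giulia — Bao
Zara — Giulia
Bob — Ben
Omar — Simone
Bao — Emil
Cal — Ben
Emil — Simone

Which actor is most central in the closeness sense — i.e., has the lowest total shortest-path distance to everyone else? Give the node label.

Bao

Farness (sum of distances to all others) for each node — Bao:17, Ben:27, Bob:21, Cal:35, Emil:21, Giulia:21, Omar:35, Quinn:29, Simone:27, Zara:29.
The smallest farness is 17, for Bao, so Bao has the highest closeness.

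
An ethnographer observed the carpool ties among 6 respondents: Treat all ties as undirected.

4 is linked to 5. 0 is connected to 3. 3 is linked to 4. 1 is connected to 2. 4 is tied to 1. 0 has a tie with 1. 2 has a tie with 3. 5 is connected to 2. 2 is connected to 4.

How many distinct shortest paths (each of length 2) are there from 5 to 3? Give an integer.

2

The shortest distance is 2. The length-2 paths are: 5–2–3; 5–4–3.
That gives 2 distinct shortest paths.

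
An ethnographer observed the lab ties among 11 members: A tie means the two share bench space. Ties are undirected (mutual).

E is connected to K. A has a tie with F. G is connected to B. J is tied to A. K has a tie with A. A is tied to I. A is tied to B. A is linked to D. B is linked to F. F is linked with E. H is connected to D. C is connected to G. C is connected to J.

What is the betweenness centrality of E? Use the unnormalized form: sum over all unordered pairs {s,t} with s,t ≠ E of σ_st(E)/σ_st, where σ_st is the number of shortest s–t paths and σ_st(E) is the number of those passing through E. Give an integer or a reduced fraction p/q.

1/2

Pairs whose geodesics pass through E — F–K: 1/2.
All other pairs contribute 0.
Summing the contributions gives betweenness(E) = 1/2.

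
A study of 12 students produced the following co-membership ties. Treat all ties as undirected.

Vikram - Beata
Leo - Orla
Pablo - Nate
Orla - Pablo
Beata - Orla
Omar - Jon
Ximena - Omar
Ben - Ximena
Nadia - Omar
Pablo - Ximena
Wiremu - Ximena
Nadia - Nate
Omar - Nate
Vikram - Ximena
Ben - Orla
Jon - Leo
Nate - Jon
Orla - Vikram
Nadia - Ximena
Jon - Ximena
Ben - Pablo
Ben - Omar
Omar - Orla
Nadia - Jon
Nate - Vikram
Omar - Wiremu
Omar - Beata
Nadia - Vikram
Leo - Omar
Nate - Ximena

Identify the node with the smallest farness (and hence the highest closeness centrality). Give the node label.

Farness (sum of distances to all others) for each node — Beata:19, Ben:18, Jon:17, Leo:19, Nadia:17, Nate:16, Omar:13, Orla:16, Pablo:18, Vikram:17, Wiremu:20, Ximena:14.
The smallest farness is 13, for Omar, so Omar has the highest closeness.

Omar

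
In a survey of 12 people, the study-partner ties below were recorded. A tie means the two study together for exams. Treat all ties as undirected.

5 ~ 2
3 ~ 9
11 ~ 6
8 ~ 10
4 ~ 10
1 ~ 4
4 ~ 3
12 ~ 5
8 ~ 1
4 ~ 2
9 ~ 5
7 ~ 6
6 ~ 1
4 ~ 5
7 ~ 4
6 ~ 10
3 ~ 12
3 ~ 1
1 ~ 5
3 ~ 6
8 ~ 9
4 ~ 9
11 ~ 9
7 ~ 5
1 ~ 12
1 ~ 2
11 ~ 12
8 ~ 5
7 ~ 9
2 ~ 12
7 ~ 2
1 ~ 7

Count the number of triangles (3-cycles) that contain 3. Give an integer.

3's neighbors: 1, 4, 6, 9, and 12.
Neighbor pairs that are themselves tied: 3–1–4; 3–1–6; 3–1–12; 3–4–9. Each forms one triangle with 3, for 4 in total.

4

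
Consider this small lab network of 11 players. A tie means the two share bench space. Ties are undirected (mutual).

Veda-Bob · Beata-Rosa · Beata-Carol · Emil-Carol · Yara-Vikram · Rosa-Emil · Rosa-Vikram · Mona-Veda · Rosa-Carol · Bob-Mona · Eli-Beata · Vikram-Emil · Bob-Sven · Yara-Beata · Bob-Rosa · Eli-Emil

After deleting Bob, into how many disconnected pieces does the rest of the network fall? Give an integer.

3

Without Bob, the remaining ties split the others into: {Mona, Veda}; {Sven}; {Beata, Carol, Eli, Emil, Rosa, Vikram, Yara}.
That's 3 separate components.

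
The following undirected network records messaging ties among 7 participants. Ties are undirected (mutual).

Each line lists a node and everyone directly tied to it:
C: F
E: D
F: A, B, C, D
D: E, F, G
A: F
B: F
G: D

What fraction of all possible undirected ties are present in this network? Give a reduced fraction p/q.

2/7

There are 6 edges and 7 nodes, so the maximum possible is C(7,2) = 21.
Density = 6/21 = 2/7.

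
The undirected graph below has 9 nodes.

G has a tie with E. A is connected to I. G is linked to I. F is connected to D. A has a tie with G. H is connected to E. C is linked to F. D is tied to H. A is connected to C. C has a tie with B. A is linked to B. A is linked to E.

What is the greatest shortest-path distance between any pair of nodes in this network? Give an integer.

Eccentricity of each node (its greatest distance to any other): A:3, B:3, C:3, D:4, E:3, F:3, G:3, H:3, I:4.
The maximum eccentricity is 4, realized for instance by the pair I–D via I – A – E – H – D. So the diameter is 4.

4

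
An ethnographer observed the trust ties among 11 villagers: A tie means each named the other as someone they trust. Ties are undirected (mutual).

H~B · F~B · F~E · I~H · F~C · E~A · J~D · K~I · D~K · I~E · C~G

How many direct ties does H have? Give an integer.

2

H is directly tied to B and I. That is 2 neighbors, so the degree of H is 2.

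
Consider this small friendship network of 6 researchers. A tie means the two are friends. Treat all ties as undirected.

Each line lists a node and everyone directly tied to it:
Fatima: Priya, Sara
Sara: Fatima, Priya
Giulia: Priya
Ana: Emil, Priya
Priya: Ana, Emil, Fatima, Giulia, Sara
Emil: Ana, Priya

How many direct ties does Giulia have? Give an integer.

Giulia is directly tied to Priya. That is 1 neighbor, so the degree of Giulia is 1.

1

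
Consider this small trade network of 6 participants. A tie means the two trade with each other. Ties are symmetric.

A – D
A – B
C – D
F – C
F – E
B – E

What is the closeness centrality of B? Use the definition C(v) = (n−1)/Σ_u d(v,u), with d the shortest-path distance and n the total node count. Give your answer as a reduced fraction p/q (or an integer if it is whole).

5/9

Distances from B: A:1, C:3, D:2, E:1, F:2. Sum = 9.
n = 6, so closeness = 5/9.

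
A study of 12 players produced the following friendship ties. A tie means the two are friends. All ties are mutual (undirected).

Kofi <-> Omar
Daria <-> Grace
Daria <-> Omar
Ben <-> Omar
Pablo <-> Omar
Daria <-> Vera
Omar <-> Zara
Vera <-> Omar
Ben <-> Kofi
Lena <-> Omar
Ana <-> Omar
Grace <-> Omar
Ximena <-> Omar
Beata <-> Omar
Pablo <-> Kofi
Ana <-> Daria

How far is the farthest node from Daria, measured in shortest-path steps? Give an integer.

Distances from Daria: Ana:1, Beata:2, Ben:2, Grace:1, Kofi:2, Lena:2, Omar:1, Pablo:2, Vera:1, Ximena:2, Zara:2.
The largest is 2 (to Beata, Lena, Ben, Zara, Pablo, Kofi, and Ximena), so the eccentricity of Daria is 2.

2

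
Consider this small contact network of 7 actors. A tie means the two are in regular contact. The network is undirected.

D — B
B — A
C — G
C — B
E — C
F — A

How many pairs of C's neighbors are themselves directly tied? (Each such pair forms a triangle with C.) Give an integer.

0

C's neighbors are B, E, and G, but none of them are tied to each other, so no triangle contains C.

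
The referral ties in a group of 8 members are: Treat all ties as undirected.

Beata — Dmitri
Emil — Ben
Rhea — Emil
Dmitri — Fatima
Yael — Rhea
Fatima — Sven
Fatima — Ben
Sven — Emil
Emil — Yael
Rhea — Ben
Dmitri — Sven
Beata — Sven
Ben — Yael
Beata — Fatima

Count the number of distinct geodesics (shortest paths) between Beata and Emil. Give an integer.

1

The shortest distance is 2, and the only length-2 path is Beata–Sven–Emil. So there is exactly 1 shortest path.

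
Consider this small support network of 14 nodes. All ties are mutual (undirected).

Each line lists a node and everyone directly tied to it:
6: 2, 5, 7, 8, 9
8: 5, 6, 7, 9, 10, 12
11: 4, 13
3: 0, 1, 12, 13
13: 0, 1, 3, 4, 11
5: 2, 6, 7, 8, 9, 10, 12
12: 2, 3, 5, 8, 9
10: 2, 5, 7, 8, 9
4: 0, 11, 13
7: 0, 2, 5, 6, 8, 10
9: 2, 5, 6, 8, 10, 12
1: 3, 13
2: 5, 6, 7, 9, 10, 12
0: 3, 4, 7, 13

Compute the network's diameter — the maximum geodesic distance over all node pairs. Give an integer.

4

Eccentricity of each node (its greatest distance to any other): 0:3, 1:4, 2:4, 3:3, 4:4, 5:4, 6:4, 7:3, 8:4, 9:4, 10:4, 11:4, 12:3, 13:3.
The maximum eccentricity is 4, realized for instance by the pair 11–2 via 11 – 4 – 0 – 7 – 2. So the diameter is 4.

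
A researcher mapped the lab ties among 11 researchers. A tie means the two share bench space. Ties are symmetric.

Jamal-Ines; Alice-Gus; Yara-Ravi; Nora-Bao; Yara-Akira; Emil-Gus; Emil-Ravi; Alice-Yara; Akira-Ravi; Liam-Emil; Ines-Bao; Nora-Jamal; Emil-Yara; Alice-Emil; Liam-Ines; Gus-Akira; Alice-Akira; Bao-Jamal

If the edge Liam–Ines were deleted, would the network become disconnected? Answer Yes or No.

Without the Liam–Ines edge there is no alternate route between Liam and Ines, so the network disconnects. It is a bridge.

Yes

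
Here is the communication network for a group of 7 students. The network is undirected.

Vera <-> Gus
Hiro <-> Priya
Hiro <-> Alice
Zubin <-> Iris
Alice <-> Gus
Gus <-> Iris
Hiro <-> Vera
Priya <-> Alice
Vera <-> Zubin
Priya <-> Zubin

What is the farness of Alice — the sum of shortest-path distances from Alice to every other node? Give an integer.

9

Distances from Alice: Gus:1, Hiro:1, Iris:2, Priya:1, Vera:2, Zubin:2.
Sum = 1 + 1 + 2 + 1 + 2 + 2 = 9.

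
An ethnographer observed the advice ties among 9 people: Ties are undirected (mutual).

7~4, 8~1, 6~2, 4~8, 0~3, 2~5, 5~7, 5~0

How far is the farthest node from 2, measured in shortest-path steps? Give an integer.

5

Distances from 2: 0:2, 1:5, 3:3, 4:3, 5:1, 6:1, 7:2, 8:4.
The largest is 5 (to 1), so the eccentricity of 2 is 5.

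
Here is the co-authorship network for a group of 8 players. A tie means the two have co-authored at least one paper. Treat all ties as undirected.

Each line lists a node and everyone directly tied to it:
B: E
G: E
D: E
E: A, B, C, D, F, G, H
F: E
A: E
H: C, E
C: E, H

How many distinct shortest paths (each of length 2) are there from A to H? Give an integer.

The shortest distance is 2, and the only length-2 path is A–E–H. So there is exactly 1 shortest path.

1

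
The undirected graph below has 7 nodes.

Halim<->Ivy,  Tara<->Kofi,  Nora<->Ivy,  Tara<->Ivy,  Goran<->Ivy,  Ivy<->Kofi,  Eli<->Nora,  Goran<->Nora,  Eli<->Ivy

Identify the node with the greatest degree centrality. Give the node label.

Ivy

Degrees — Eli:2, Goran:2, Halim:1, Ivy:6, Kofi:2, Nora:3, Tara:2.
The maximum is 6, attained only by Ivy.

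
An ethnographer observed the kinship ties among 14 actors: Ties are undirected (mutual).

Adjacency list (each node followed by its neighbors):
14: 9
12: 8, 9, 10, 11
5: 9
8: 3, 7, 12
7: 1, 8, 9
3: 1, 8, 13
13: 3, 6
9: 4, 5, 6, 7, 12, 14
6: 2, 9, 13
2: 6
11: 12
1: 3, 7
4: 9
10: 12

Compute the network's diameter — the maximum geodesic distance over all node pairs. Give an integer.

Eccentricity of each node (its greatest distance to any other): 1:4, 2:4, 3:4, 4:4, 5:4, 6:3, 7:3, 8:4, 9:3, 10:4, 11:4, 12:3, 13:4, 14:4.
The maximum eccentricity is 4, realized for instance by the pair 5–3 via 5 – 9 – 6 – 13 – 3. So the diameter is 4.

4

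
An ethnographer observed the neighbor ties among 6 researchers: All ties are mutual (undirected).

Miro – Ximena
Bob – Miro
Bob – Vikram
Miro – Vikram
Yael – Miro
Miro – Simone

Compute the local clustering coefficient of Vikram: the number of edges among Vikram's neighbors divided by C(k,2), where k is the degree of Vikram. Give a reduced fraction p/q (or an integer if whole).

Vikram's neighbors: Bob and Miro (k = 2).
Possible neighbor pairs: C(2,2) = 1. Edges among them: Bob–Miro → e = 1.
Clustering(Vikram) = 1/1.

1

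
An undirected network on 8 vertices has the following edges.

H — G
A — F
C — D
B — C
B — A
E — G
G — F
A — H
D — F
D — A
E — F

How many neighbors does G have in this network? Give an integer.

G is directly tied to E, F, and H. That is 3 neighbors, so the degree of G is 3.

3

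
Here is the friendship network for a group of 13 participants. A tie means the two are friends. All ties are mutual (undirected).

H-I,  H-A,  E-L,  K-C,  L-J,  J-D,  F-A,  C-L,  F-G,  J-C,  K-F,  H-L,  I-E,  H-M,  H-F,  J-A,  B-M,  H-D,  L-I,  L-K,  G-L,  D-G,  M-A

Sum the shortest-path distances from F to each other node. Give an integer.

Distances from F: A:1, B:3, C:2, D:2, E:3, G:1, H:1, I:2, J:2, K:1, L:2, M:2.
Sum = 1 + 3 + 2 + 2 + 3 + 1 + 1 + 2 + 2 + 1 + 2 + 2 = 22.

22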